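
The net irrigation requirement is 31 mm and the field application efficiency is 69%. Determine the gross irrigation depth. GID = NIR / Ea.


Ea = 69% = 0.69
GID = NIR / Ea = 31 / 0.69 = 44.9275 mm

44.9275 mm


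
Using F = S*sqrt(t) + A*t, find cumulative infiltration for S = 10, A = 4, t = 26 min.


F = S*sqrt(t) + A*t
F = 10*sqrt(26) + 4*26
F = 10*5.099020 + 104

154.9902 mm


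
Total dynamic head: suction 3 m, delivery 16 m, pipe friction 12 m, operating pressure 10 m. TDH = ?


TDH = Hs + Hd + hf + Hp = 3 + 16 + 12 + 10 = 41

41 m


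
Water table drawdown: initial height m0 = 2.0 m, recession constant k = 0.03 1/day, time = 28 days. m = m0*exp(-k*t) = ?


m = m0 * exp(-k*t)
m = 2.0 * exp(-0.03 * 28)
m = 2.0 * exp(-0.8400)

0.8634 m


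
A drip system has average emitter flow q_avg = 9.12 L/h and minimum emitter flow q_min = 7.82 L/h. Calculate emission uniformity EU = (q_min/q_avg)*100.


EU = (q_min/q_avg)*100 = (7.82/9.12)*100 = 85.7456%

85.7456 %


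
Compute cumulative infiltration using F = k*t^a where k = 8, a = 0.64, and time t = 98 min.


F = k * t^a = 8 * 98^0.64
F = 8 * 18.809822

150.4786 mm


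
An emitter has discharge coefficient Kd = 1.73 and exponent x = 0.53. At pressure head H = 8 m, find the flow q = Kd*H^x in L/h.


q = Kd * H^x = 1.73 * 8^0.53 = 1.73 * 3.010493

5.2082 L/h


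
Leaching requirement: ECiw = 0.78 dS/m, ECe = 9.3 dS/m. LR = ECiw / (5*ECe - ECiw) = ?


LR = ECiw / (5*ECe - ECiw)
LR = 0.78 / (5*9.3 - 0.78)
LR = 0.78 / 45.7200

0.0171


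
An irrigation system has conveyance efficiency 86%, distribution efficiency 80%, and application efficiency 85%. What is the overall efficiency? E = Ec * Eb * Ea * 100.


Ec = 0.86, Eb = 0.8, Ea = 0.85
E = 0.86 * 0.8 * 0.85 * 100 = 58.4800%

58.4800 %


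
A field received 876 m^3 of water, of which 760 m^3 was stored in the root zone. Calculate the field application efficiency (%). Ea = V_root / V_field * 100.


Ea = V_root / V_field * 100 = 760 / 876 * 100 = 86.7580%

86.7580 %


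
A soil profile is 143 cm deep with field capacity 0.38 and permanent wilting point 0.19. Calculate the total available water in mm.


AWC = (FC - PWP) * d * 10
AWC = (0.38 - 0.19) * 143 * 10
AWC = 0.1900 * 143 * 10

271.7000 mm


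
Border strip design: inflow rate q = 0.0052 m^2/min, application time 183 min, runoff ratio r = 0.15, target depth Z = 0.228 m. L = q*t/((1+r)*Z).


L = q*t/((1+r)*Z)
L = 0.0052*183/((1+0.15)*0.228)
L = 0.9516/0.2622

3.6293 m


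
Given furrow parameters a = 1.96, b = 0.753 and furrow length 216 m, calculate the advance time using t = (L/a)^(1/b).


t = (L/a)^(1/b)
t = (216/1.96)^(1/0.753)
t = 110.204082^(1/0.753)

515.3258 min


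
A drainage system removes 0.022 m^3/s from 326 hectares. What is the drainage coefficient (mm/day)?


DC = Q * 86400 / (A * 10000) * 1000
DC = 0.022 * 86400 / (326 * 10000) * 1000
DC = 1900800.0000 / 3260000

0.5831 mm/day


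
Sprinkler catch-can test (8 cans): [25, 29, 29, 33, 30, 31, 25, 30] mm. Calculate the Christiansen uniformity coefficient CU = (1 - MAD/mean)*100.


mean = 29.000000 mm
MAD = 2.000000 mm
CU = (1 - 2.000000/29.000000)*100

93.1034 %


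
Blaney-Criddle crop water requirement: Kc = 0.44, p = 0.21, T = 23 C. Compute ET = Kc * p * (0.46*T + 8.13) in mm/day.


ET = Kc * p * (0.46*T + 8.13)
ET = 0.44 * 0.21 * (0.46*23 + 8.13)
ET = 0.44 * 0.21 * 18.7100

1.7288 mm/day


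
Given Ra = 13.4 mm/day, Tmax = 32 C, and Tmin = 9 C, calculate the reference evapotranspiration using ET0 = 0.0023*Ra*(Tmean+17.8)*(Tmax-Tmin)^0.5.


Tmean = (Tmax + Tmin)/2 = (32 + 9)/2 = 20.5
ET0 = 0.0023 * 13.4 * (20.5 + 17.8) * sqrt(32 - 9)
ET0 = 0.0023 * 13.4 * 38.3 * 4.795832

5.6610 mm/day


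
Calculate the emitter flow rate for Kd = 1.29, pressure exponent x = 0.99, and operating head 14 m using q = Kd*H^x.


q = Kd * H^x = 1.29 * 14^0.99 = 1.29 * 13.635365

17.5896 L/h


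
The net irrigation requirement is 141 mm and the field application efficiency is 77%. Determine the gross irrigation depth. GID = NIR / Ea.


Ea = 77% = 0.77
GID = NIR / Ea = 141 / 0.77 = 183.1169 mm

183.1169 mm


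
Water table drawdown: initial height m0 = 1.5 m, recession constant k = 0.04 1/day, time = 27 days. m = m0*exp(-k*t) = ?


m = m0 * exp(-k*t)
m = 1.5 * exp(-0.04 * 27)
m = 1.5 * exp(-1.0800)

0.5094 m


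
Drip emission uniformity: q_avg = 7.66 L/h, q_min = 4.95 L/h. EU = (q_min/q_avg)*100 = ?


EU = (q_min/q_avg)*100 = (4.95/7.66)*100 = 64.6214%

64.6214 %


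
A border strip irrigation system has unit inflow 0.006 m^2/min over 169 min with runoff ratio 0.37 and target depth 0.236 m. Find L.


L = q*t/((1+r)*Z)
L = 0.006*169/((1+0.37)*0.236)
L = 1.014/0.32332

3.1362 m


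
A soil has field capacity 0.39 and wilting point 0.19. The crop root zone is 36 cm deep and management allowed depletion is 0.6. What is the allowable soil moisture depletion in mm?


SMD = (FC - PWP) * d * MAD * 10
SMD = (0.39 - 0.19) * 36 * 0.6 * 10
SMD = 0.2000 * 36 * 0.6 * 10

43.2000 mm


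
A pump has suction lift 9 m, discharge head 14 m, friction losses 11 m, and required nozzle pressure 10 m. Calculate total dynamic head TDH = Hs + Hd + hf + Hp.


TDH = Hs + Hd + hf + Hp = 9 + 14 + 11 + 10 = 44

44 m


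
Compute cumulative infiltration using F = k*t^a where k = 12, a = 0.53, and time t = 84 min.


F = k * t^a = 12 * 84^0.53
F = 12 * 10.468104

125.6172 mm


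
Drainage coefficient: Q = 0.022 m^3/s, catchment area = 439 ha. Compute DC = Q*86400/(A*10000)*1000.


DC = Q * 86400 / (A * 10000) * 1000
DC = 0.022 * 86400 / (439 * 10000) * 1000
DC = 1900800.0000 / 4390000

0.4330 mm/day


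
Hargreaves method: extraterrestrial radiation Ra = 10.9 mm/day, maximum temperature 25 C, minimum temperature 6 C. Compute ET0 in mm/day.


Tmean = (Tmax + Tmin)/2 = (25 + 6)/2 = 15.5
ET0 = 0.0023 * 10.9 * (15.5 + 17.8) * sqrt(25 - 6)
ET0 = 0.0023 * 10.9 * 33.3 * 4.358899

3.6389 mm/day


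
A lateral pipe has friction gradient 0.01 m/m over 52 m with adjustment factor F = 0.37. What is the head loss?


hf = J * L * F = 0.01 * 52 * 0.37 = 0.1924 m

0.1924 m


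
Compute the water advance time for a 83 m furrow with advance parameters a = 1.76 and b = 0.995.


t = (L/a)^(1/b)
t = (83/1.76)^(1/0.995)
t = 47.159091^(1/0.995)

48.0812 min


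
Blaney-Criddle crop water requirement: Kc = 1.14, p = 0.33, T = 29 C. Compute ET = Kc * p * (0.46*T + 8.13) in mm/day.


ET = Kc * p * (0.46*T + 8.13)
ET = 1.14 * 0.33 * (0.46*29 + 8.13)
ET = 1.14 * 0.33 * 21.4700

8.0770 mm/day


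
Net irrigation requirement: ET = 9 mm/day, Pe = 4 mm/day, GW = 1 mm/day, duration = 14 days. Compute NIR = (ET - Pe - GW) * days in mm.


Daily deficit = ET - Pe - GW = 9 - 4 - 1 = 4 mm/day
NIR = 4 * 14 = 56 mm

56.0000 mm


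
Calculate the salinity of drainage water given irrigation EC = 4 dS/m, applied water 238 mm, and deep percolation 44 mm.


EC_dw = EC_iw * D_iw / D_dw
EC_dw = 4 * 238 / 44
EC_dw = 952 / 44

21.6364 dS/m


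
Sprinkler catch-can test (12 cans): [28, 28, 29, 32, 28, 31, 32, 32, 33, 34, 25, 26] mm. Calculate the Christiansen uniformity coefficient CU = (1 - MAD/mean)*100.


mean = 29.833333 mm
MAD = 2.500000 mm
CU = (1 - 2.500000/29.833333)*100

91.6201 %


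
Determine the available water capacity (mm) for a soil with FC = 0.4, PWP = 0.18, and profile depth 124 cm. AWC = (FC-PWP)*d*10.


AWC = (FC - PWP) * d * 10
AWC = (0.4 - 0.18) * 124 * 10
AWC = 0.2200 * 124 * 10

272.8000 mm


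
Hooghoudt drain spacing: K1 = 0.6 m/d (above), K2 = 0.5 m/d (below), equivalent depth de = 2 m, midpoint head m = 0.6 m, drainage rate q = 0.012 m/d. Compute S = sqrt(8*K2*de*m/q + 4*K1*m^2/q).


S^2 = 8*K2*de*m/q + 4*K1*m^2/q
S^2 = 8*0.5*2*0.6/0.012 + 4*0.6*0.6^2/0.012
S = sqrt(472.0000)

21.7256 m


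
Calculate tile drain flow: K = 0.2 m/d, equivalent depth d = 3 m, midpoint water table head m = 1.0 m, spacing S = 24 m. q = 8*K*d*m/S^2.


q = 8*K*d*m/S^2
q = 8*0.2*3*1.0/24^2
q = 4.8000 / 576

0.0083 m/d


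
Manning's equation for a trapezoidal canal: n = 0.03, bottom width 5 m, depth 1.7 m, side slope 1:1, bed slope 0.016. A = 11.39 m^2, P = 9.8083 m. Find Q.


R = A/P = 11.39/9.8083 = 1.161261
Q = (1/0.03) * 11.39 * 1.161261^(2/3) * 0.016^0.5

53.0578 m^3/s


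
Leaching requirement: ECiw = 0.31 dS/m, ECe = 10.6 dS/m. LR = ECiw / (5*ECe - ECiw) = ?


LR = ECiw / (5*ECe - ECiw)
LR = 0.31 / (5*10.6 - 0.31)
LR = 0.31 / 52.6900

0.0059


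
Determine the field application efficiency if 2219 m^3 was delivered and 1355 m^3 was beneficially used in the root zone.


Ea = V_root / V_field * 100 = 1355 / 2219 * 100 = 61.0635%

61.0635 %


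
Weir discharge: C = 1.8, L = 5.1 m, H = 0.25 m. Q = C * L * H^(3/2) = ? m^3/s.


Q = C * L * H^(3/2) = 1.8 * 5.1 * 0.25^1.5 = 1.8 * 5.1 * 0.125000

1.1475 m^3/s


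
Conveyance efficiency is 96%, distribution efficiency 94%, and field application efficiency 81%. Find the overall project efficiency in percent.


Ec = 0.96, Eb = 0.94, Ea = 0.81
E = 0.96 * 0.94 * 0.81 * 100 = 73.0944%

73.0944 %


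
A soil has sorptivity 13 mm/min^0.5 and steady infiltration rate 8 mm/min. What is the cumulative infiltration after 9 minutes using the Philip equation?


F = S*sqrt(t) + A*t
F = 13*sqrt(9) + 8*9
F = 13*3.000000 + 72

111.0000 mm


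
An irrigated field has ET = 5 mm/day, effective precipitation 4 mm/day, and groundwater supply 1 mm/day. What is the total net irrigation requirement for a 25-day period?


Daily deficit = ET - Pe - GW = 5 - 4 - 1 = 0 mm/day
NIR = 0 * 25 = 0 mm

0 mm


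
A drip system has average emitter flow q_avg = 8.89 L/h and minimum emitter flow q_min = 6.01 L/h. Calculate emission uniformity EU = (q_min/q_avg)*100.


EU = (q_min/q_avg)*100 = (6.01/8.89)*100 = 67.6040%

67.6040 %


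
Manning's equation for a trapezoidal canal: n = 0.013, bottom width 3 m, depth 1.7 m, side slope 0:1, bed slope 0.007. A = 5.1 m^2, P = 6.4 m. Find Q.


R = A/P = 5.1/6.4 = 0.796875
Q = (1/0.013) * 5.1 * 0.796875^(2/3) * 0.007^0.5

28.2121 m^3/s


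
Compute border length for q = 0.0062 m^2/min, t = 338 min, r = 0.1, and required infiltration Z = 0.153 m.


L = q*t/((1+r)*Z)
L = 0.0062*338/((1+0.1)*0.153)
L = 2.0956/0.1683

12.4516 m


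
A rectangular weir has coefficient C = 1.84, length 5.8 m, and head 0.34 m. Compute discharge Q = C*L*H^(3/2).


Q = C * L * H^(3/2) = 1.84 * 5.8 * 0.34^1.5 = 1.84 * 5.8 * 0.198252

2.1157 m^3/s


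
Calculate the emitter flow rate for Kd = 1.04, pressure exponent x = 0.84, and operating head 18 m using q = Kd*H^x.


q = Kd * H^x = 1.04 * 18^0.84 = 1.04 * 11.335193

11.7886 L/h


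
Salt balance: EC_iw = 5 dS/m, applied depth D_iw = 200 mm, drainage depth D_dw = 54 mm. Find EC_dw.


EC_dw = EC_iw * D_iw / D_dw
EC_dw = 5 * 200 / 54
EC_dw = 1000 / 54

18.5185 dS/m


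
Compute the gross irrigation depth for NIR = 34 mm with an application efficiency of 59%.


Ea = 59% = 0.59
GID = NIR / Ea = 34 / 0.59 = 57.6271 mm

57.6271 mm


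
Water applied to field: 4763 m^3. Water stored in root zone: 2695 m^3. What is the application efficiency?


Ea = V_root / V_field * 100 = 2695 / 4763 * 100 = 56.5820%

56.5820 %


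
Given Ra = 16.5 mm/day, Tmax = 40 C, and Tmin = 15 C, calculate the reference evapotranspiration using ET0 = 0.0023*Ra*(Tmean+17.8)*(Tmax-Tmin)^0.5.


Tmean = (Tmax + Tmin)/2 = (40 + 15)/2 = 27.5
ET0 = 0.0023 * 16.5 * (27.5 + 17.8) * sqrt(40 - 15)
ET0 = 0.0023 * 16.5 * 45.3 * 5.000000

8.5957 mm/day


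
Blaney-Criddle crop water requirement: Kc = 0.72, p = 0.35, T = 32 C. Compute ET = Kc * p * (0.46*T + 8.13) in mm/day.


ET = Kc * p * (0.46*T + 8.13)
ET = 0.72 * 0.35 * (0.46*32 + 8.13)
ET = 0.72 * 0.35 * 22.8500

5.7582 mm/day


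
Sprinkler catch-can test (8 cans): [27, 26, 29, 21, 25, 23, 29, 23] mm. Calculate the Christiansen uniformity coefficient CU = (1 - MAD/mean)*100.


mean = 25.375000 mm
MAD = 2.375000 mm
CU = (1 - 2.375000/25.375000)*100

90.6404 %


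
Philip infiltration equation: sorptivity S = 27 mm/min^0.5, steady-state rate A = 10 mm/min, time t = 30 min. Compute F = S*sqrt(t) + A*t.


F = S*sqrt(t) + A*t
F = 27*sqrt(30) + 10*30
F = 27*5.477226 + 300

447.8851 mm


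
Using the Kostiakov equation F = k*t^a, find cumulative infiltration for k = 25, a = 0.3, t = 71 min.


F = k * t^a = 25 * 71^0.3
F = 25 * 3.592341

89.8085 mm


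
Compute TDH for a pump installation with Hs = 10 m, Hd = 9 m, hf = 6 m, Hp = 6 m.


TDH = Hs + Hd + hf + Hp = 10 + 9 + 6 + 6 = 31

31 m


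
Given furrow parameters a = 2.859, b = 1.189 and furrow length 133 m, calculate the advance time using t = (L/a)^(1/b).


t = (L/a)^(1/b)
t = (133/2.859)^(1/1.189)
t = 46.519762^(1/1.189)

25.2671 min


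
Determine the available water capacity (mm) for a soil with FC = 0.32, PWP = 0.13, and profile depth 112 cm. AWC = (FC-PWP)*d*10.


AWC = (FC - PWP) * d * 10
AWC = (0.32 - 0.13) * 112 * 10
AWC = 0.1900 * 112 * 10

212.8000 mm


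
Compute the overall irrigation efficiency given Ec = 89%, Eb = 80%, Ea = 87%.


Ec = 0.89, Eb = 0.8, Ea = 0.87
E = 0.89 * 0.8 * 0.87 * 100 = 61.9440%

61.9440 %


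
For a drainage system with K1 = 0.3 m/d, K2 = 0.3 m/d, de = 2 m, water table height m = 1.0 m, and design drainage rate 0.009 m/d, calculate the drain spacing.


S^2 = 8*K2*de*m/q + 4*K1*m^2/q
S^2 = 8*0.3*2*1.0/0.009 + 4*0.3*1.0^2/0.009
S = sqrt(666.6667)

25.8199 m


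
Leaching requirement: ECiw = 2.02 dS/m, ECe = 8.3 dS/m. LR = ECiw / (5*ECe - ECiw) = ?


LR = ECiw / (5*ECe - ECiw)
LR = 2.02 / (5*8.3 - 2.02)
LR = 2.02 / 39.4800

0.0512


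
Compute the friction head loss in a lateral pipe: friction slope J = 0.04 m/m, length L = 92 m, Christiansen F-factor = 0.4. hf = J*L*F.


hf = J * L * F = 0.04 * 92 * 0.4 = 1.4720 m

1.4720 m


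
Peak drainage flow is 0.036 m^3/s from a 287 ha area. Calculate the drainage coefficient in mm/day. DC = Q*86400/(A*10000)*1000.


DC = Q * 86400 / (A * 10000) * 1000
DC = 0.036 * 86400 / (287 * 10000) * 1000
DC = 3110400.0000 / 2870000

1.0838 mm/day


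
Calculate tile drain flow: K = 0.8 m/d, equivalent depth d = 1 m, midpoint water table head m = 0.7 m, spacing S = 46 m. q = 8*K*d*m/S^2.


q = 8*K*d*m/S^2
q = 8*0.8*1*0.7/46^2
q = 4.4800 / 2116

0.0021 m/d


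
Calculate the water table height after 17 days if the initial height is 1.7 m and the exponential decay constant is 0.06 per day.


m = m0 * exp(-k*t)
m = 1.7 * exp(-0.06 * 17)
m = 1.7 * exp(-1.0200)

0.6130 m


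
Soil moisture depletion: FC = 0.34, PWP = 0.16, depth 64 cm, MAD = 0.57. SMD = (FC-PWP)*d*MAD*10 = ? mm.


SMD = (FC - PWP) * d * MAD * 10
SMD = (0.34 - 0.16) * 64 * 0.57 * 10
SMD = 0.1800 * 64 * 0.57 * 10

65.6640 mm


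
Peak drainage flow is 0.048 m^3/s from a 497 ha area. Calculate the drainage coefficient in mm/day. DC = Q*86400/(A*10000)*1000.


DC = Q * 86400 / (A * 10000) * 1000
DC = 0.048 * 86400 / (497 * 10000) * 1000
DC = 4147200.0000 / 4970000

0.8344 mm/day


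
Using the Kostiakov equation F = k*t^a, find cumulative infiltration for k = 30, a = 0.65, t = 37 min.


F = k * t^a = 30 * 37^0.65
F = 30 * 10.455171

313.6551 mm


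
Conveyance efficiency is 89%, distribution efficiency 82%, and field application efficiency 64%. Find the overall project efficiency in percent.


Ec = 0.89, Eb = 0.82, Ea = 0.64
E = 0.89 * 0.82 * 0.64 * 100 = 46.7072%

46.7072 %


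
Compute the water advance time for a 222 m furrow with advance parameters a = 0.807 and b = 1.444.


t = (L/a)^(1/b)
t = (222/0.807)^(1/1.444)
t = 275.092937^(1/1.444)

48.9092 min


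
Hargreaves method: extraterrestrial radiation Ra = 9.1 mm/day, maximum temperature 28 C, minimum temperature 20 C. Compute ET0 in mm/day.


Tmean = (Tmax + Tmin)/2 = (28 + 20)/2 = 24.0
ET0 = 0.0023 * 9.1 * (24.0 + 17.8) * sqrt(28 - 20)
ET0 = 0.0023 * 9.1 * 41.8 * 2.828427

2.4745 mm/day


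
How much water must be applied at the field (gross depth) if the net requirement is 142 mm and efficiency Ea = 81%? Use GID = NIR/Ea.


Ea = 81% = 0.81
GID = NIR / Ea = 142 / 0.81 = 175.3086 mm

175.3086 mm


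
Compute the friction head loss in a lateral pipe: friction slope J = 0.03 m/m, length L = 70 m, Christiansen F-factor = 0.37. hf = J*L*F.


hf = J * L * F = 0.03 * 70 * 0.37 = 0.7770 m

0.7770 m


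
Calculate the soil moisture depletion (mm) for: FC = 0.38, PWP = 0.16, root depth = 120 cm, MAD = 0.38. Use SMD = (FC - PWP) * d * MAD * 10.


SMD = (FC - PWP) * d * MAD * 10
SMD = (0.38 - 0.16) * 120 * 0.38 * 10
SMD = 0.2200 * 120 * 0.38 * 10

100.3200 mm


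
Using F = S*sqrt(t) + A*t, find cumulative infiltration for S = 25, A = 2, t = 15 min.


F = S*sqrt(t) + A*t
F = 25*sqrt(15) + 2*15
F = 25*3.872983 + 30

126.8246 mm


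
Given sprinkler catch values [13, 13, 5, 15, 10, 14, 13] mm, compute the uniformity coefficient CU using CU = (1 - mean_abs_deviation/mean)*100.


mean = 11.857143 mm
MAD = 2.489796 mm
CU = (1 - 2.489796/11.857143)*100

79.0017 %


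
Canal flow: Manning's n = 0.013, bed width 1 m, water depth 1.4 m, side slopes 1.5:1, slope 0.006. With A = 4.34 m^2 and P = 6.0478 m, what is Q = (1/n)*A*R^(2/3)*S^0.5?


R = A/P = 4.34/6.0478 = 0.717616
Q = (1/0.013) * 4.34 * 0.717616^(2/3) * 0.006^0.5

20.7277 m^3/s


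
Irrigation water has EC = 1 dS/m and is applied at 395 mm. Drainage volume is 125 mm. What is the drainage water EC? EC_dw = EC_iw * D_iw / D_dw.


EC_dw = EC_iw * D_iw / D_dw
EC_dw = 1 * 395 / 125
EC_dw = 395 / 125

3.1600 dS/m


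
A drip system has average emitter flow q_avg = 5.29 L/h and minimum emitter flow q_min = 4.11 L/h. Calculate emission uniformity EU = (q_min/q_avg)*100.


EU = (q_min/q_avg)*100 = (4.11/5.29)*100 = 77.6938%

77.6938 %


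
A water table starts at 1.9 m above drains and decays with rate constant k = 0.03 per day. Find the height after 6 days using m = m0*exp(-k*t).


m = m0 * exp(-k*t)
m = 1.9 * exp(-0.03 * 6)
m = 1.9 * exp(-0.1800)

1.5870 m


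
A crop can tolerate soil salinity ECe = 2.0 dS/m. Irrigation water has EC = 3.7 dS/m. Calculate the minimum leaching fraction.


LR = ECiw / (5*ECe - ECiw)
LR = 3.7 / (5*2.0 - 3.7)
LR = 3.7 / 6.3000

0.5873


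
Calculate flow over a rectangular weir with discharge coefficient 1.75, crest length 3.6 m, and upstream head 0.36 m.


Q = C * L * H^(3/2) = 1.75 * 3.6 * 0.36^1.5 = 1.75 * 3.6 * 0.216000

1.3608 m^3/s


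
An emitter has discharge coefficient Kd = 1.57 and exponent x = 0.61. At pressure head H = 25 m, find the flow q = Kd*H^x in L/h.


q = Kd * H^x = 1.57 * 25^0.61 = 1.57 * 7.124320

11.1852 L/h


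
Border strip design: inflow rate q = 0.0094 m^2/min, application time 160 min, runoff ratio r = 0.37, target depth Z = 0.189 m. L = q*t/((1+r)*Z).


L = q*t/((1+r)*Z)
L = 0.0094*160/((1+0.37)*0.189)
L = 1.504/0.25893

5.8085 m


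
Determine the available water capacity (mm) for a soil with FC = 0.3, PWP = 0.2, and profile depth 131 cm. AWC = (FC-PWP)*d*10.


AWC = (FC - PWP) * d * 10
AWC = (0.3 - 0.2) * 131 * 10
AWC = 0.1000 * 131 * 10

131.0000 mm


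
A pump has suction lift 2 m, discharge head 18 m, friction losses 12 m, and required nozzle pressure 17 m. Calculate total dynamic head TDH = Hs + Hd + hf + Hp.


TDH = Hs + Hd + hf + Hp = 2 + 18 + 12 + 17 = 49

49 m


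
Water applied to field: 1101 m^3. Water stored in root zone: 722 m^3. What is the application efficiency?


Ea = V_root / V_field * 100 = 722 / 1101 * 100 = 65.5767%

65.5767 %


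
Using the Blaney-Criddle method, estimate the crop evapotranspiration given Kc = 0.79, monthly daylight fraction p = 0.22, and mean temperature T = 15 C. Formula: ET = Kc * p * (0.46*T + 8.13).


ET = Kc * p * (0.46*T + 8.13)
ET = 0.79 * 0.22 * (0.46*15 + 8.13)
ET = 0.79 * 0.22 * 15.0300

2.6122 mm/day


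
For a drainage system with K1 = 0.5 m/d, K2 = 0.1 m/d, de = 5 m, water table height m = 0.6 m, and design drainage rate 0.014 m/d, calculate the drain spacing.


S^2 = 8*K2*de*m/q + 4*K1*m^2/q
S^2 = 8*0.1*5*0.6/0.014 + 4*0.5*0.6^2/0.014
S = sqrt(222.8571)

14.9284 m


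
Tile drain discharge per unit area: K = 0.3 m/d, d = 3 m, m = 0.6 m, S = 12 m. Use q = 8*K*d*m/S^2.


q = 8*K*d*m/S^2
q = 8*0.3*3*0.6/12^2
q = 4.3200 / 144

0.0300 m/d


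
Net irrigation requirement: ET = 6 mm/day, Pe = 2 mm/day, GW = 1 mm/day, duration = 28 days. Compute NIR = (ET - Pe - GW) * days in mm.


Daily deficit = ET - Pe - GW = 6 - 2 - 1 = 3 mm/day
NIR = 3 * 28 = 84 mm

84.0000 mm


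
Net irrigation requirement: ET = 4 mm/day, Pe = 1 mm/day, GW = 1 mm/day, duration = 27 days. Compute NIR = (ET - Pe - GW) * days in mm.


Daily deficit = ET - Pe - GW = 4 - 1 - 1 = 2 mm/day
NIR = 2 * 27 = 54 mm

54.0000 mm


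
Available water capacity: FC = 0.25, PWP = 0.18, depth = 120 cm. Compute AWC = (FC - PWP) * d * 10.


AWC = (FC - PWP) * d * 10
AWC = (0.25 - 0.18) * 120 * 10
AWC = 0.0700 * 120 * 10

84.0000 mm


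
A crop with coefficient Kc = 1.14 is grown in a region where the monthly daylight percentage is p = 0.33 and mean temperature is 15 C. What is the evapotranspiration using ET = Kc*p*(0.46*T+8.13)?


ET = Kc * p * (0.46*T + 8.13)
ET = 1.14 * 0.33 * (0.46*15 + 8.13)
ET = 1.14 * 0.33 * 15.0300

5.6543 mm/day


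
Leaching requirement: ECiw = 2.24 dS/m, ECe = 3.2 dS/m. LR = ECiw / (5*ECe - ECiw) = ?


LR = ECiw / (5*ECe - ECiw)
LR = 2.24 / (5*3.2 - 2.24)
LR = 2.24 / 13.7600

0.1628


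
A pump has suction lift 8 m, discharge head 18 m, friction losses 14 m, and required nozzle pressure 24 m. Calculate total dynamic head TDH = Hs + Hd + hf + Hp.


TDH = Hs + Hd + hf + Hp = 8 + 18 + 14 + 24 = 64

64 m


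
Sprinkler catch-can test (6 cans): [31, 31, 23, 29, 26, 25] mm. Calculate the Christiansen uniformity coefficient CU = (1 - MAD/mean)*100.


mean = 27.500000 mm
MAD = 2.833333 mm
CU = (1 - 2.833333/27.500000)*100

89.6970 %


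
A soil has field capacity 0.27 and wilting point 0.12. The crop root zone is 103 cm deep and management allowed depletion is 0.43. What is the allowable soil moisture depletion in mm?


SMD = (FC - PWP) * d * MAD * 10
SMD = (0.27 - 0.12) * 103 * 0.43 * 10
SMD = 0.1500 * 103 * 0.43 * 10

66.4350 mm


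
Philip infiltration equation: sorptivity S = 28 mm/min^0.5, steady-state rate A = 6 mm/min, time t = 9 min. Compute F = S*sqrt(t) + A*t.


F = S*sqrt(t) + A*t
F = 28*sqrt(9) + 6*9
F = 28*3.000000 + 54

138.0000 mm


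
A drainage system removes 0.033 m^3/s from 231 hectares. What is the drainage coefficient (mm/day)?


DC = Q * 86400 / (A * 10000) * 1000
DC = 0.033 * 86400 / (231 * 10000) * 1000
DC = 2851200.0000 / 2310000

1.2343 mm/day


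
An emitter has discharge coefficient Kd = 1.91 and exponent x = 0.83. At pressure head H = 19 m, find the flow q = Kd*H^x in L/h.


q = Kd * H^x = 1.91 * 19^0.83 = 1.91 * 11.517693

21.9988 L/h


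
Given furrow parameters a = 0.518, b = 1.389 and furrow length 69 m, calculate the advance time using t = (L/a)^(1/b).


t = (L/a)^(1/b)
t = (69/0.518)^(1/1.389)
t = 133.204633^(1/1.389)

33.8479 min


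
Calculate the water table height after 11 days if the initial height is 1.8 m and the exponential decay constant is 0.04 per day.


m = m0 * exp(-k*t)
m = 1.8 * exp(-0.04 * 11)
m = 1.8 * exp(-0.4400)

1.1593 m


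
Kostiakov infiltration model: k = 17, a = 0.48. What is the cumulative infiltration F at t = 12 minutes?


F = k * t^a = 17 * 12^0.48
F = 17 * 3.296150

56.0345 mm


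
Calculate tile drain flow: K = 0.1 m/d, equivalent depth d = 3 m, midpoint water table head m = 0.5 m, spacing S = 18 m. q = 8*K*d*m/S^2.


q = 8*K*d*m/S^2
q = 8*0.1*3*0.5/18^2
q = 1.2000 / 324

0.0037 m/d


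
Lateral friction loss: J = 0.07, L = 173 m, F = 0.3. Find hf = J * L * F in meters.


hf = J * L * F = 0.07 * 173 * 0.3 = 3.6330 m

3.6330 m


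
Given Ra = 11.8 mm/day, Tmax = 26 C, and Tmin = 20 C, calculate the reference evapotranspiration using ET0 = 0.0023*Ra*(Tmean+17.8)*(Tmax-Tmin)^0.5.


Tmean = (Tmax + Tmin)/2 = (26 + 20)/2 = 23.0
ET0 = 0.0023 * 11.8 * (23.0 + 17.8) * sqrt(26 - 20)
ET0 = 0.0023 * 11.8 * 40.8 * 2.449490

2.7123 mm/day


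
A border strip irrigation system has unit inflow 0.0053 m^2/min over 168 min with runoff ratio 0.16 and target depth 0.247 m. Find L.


L = q*t/((1+r)*Z)
L = 0.0053*168/((1+0.16)*0.247)
L = 0.8904/0.28652

3.1076 m


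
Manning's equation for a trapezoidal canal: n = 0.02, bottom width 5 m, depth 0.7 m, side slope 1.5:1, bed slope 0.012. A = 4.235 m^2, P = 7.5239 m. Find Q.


R = A/P = 4.235/7.5239 = 0.562873
Q = (1/0.02) * 4.235 * 0.562873^(2/3) * 0.012^0.5

15.8132 m^3/s


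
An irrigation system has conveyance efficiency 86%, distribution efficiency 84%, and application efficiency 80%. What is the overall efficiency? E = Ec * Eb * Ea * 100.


Ec = 0.86, Eb = 0.84, Ea = 0.8
E = 0.86 * 0.84 * 0.8 * 100 = 57.7920%

57.7920 %


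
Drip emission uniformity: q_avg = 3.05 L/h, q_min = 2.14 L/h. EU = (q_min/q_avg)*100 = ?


EU = (q_min/q_avg)*100 = (2.14/3.05)*100 = 70.1639%

70.1639 %


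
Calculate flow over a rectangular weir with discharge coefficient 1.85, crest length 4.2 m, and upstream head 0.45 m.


Q = C * L * H^(3/2) = 1.85 * 4.2 * 0.45^1.5 = 1.85 * 4.2 * 0.301869

2.3455 m^3/s


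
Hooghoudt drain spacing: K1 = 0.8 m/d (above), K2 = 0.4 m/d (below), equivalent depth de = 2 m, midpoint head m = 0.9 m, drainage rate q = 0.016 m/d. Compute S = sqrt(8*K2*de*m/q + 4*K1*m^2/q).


S^2 = 8*K2*de*m/q + 4*K1*m^2/q
S^2 = 8*0.4*2*0.9/0.016 + 4*0.8*0.9^2/0.016
S = sqrt(522.0000)

22.8473 m


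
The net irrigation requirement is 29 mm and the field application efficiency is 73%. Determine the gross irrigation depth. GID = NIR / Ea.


Ea = 73% = 0.73
GID = NIR / Ea = 29 / 0.73 = 39.7260 mm

39.7260 mm


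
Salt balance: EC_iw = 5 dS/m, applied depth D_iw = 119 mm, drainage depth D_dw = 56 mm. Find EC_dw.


EC_dw = EC_iw * D_iw / D_dw
EC_dw = 5 * 119 / 56
EC_dw = 595 / 56

10.6250 dS/m


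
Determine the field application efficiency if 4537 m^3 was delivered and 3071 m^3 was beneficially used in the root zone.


Ea = V_root / V_field * 100 = 3071 / 4537 * 100 = 67.6879%

67.6879 %


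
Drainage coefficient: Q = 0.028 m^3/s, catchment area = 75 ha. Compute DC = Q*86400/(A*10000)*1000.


DC = Q * 86400 / (A * 10000) * 1000
DC = 0.028 * 86400 / (75 * 10000) * 1000
DC = 2419200.0000 / 750000

3.2256 mm/day


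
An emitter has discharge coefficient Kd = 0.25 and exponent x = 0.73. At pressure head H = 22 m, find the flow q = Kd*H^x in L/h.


q = Kd * H^x = 0.25 * 22^0.73 = 0.25 * 9.549234

2.3873 L/h


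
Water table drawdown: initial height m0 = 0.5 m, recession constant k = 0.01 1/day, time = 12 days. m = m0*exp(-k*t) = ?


m = m0 * exp(-k*t)
m = 0.5 * exp(-0.01 * 12)
m = 0.5 * exp(-0.1200)

0.4435 m


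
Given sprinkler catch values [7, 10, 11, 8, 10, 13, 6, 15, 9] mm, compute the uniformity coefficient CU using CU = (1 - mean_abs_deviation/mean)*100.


mean = 9.888889 mm
MAD = 2.123457 mm
CU = (1 - 2.123457/9.888889)*100

78.5268 %


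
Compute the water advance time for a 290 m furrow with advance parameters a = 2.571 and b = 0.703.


t = (L/a)^(1/b)
t = (290/2.571)^(1/0.703)
t = 112.796577^(1/0.703)

830.5004 min


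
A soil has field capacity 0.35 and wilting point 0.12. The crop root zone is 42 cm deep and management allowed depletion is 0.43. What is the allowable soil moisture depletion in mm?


SMD = (FC - PWP) * d * MAD * 10
SMD = (0.35 - 0.12) * 42 * 0.43 * 10
SMD = 0.2300 * 42 * 0.43 * 10

41.5380 mm


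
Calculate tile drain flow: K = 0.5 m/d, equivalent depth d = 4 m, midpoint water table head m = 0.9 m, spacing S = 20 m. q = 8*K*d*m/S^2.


q = 8*K*d*m/S^2
q = 8*0.5*4*0.9/20^2
q = 14.4000 / 400

0.0360 m/d


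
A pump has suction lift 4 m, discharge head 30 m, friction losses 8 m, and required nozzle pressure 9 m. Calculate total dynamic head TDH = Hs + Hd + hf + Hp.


TDH = Hs + Hd + hf + Hp = 4 + 30 + 8 + 9 = 51

51 m


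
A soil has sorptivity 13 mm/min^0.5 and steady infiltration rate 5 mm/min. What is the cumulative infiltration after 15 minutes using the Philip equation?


F = S*sqrt(t) + A*t
F = 13*sqrt(15) + 5*15
F = 13*3.872983 + 75

125.3488 mm


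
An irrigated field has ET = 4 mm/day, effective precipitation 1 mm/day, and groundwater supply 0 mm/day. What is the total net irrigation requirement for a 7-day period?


Daily deficit = ET - Pe - GW = 4 - 1 - 0 = 3 mm/day
NIR = 3 * 7 = 21 mm

21.0000 mm


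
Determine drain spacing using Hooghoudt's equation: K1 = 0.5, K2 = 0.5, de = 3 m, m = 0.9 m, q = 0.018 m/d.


S^2 = 8*K2*de*m/q + 4*K1*m^2/q
S^2 = 8*0.5*3*0.9/0.018 + 4*0.5*0.9^2/0.018
S = sqrt(690.0000)

26.2679 m


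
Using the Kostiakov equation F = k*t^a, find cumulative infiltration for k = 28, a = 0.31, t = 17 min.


F = k * t^a = 28 * 17^0.31
F = 28 * 2.406795

67.3903 mm


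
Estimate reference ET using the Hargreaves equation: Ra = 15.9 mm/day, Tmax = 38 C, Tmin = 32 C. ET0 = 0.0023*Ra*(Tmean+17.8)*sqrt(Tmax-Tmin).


Tmean = (Tmax + Tmin)/2 = (38 + 32)/2 = 35.0
ET0 = 0.0023 * 15.9 * (35.0 + 17.8) * sqrt(38 - 32)
ET0 = 0.0023 * 15.9 * 52.8 * 2.449490

4.7297 mm/day


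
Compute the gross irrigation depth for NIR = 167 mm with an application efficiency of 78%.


Ea = 78% = 0.78
GID = NIR / Ea = 167 / 0.78 = 214.1026 mm

214.1026 mm


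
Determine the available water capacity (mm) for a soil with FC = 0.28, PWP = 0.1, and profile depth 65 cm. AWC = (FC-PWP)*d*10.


AWC = (FC - PWP) * d * 10
AWC = (0.28 - 0.1) * 65 * 10
AWC = 0.1800 * 65 * 10

117.0000 mm


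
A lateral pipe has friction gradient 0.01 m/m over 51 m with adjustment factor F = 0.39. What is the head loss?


hf = J * L * F = 0.01 * 51 * 0.39 = 0.1989 m

0.1989 m


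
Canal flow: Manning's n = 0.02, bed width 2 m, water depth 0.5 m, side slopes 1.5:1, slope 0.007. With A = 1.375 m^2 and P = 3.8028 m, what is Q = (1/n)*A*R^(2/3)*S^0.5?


R = A/P = 1.375/3.8028 = 0.361576
Q = (1/0.02) * 1.375 * 0.361576^(2/3) * 0.007^0.5

2.9194 m^3/s


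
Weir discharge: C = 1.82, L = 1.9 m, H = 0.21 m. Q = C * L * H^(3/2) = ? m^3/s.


Q = C * L * H^(3/2) = 1.82 * 1.9 * 0.21^1.5 = 1.82 * 1.9 * 0.096234

0.3328 m^3/s


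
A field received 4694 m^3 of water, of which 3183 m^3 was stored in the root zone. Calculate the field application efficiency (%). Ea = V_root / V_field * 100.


Ea = V_root / V_field * 100 = 3183 / 4694 * 100 = 67.8100%

67.8100 %


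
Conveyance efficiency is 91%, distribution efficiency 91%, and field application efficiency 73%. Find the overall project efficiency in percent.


Ec = 0.91, Eb = 0.91, Ea = 0.73
E = 0.91 * 0.91 * 0.73 * 100 = 60.4513%

60.4513 %


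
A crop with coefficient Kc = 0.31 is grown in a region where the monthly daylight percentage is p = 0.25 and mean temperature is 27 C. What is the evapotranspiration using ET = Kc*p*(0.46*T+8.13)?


ET = Kc * p * (0.46*T + 8.13)
ET = 0.31 * 0.25 * (0.46*27 + 8.13)
ET = 0.31 * 0.25 * 20.5500

1.5926 mm/day


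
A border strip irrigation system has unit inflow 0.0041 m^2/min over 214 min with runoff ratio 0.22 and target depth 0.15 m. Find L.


L = q*t/((1+r)*Z)
L = 0.0041*214/((1+0.22)*0.15)
L = 0.8774/0.183

4.7945 m


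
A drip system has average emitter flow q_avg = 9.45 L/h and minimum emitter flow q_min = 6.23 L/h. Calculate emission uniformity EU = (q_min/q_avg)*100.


EU = (q_min/q_avg)*100 = (6.23/9.45)*100 = 65.9259%

65.9259 %


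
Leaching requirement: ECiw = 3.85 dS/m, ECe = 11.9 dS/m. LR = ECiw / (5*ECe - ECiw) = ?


LR = ECiw / (5*ECe - ECiw)
LR = 3.85 / (5*11.9 - 3.85)
LR = 3.85 / 55.6500

0.0692


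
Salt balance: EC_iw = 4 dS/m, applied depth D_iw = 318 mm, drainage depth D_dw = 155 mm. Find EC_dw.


EC_dw = EC_iw * D_iw / D_dw
EC_dw = 4 * 318 / 155
EC_dw = 1272 / 155

8.2065 dS/m


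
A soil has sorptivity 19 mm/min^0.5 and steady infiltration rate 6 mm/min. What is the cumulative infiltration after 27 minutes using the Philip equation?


F = S*sqrt(t) + A*t
F = 19*sqrt(27) + 6*27
F = 19*5.196152 + 162

260.7269 mm


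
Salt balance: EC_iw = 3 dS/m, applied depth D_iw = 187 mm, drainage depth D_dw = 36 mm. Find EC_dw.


EC_dw = EC_iw * D_iw / D_dw
EC_dw = 3 * 187 / 36
EC_dw = 561 / 36

15.5833 dS/m


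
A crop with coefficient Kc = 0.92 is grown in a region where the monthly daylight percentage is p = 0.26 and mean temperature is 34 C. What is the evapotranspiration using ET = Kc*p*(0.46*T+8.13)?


ET = Kc * p * (0.46*T + 8.13)
ET = 0.92 * 0.26 * (0.46*34 + 8.13)
ET = 0.92 * 0.26 * 23.7700

5.6858 mm/day


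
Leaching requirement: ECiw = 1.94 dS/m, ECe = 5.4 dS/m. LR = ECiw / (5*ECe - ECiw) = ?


LR = ECiw / (5*ECe - ECiw)
LR = 1.94 / (5*5.4 - 1.94)
LR = 1.94 / 25.0600

0.0774


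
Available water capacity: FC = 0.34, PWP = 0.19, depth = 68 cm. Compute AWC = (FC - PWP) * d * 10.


AWC = (FC - PWP) * d * 10
AWC = (0.34 - 0.19) * 68 * 10
AWC = 0.1500 * 68 * 10

102.0000 mm


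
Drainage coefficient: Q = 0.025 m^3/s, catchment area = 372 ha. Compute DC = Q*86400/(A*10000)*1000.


DC = Q * 86400 / (A * 10000) * 1000
DC = 0.025 * 86400 / (372 * 10000) * 1000
DC = 2160000.0000 / 3720000

0.5806 mm/day


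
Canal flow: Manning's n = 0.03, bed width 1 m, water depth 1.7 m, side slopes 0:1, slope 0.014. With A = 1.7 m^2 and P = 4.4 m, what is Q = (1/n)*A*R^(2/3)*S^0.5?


R = A/P = 1.7/4.4 = 0.386364
Q = (1/0.03) * 1.7 * 0.386364^(2/3) * 0.014^0.5

3.5568 m^3/s


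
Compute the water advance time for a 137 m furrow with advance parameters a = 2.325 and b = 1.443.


t = (L/a)^(1/b)
t = (137/2.325)^(1/1.443)
t = 58.924731^(1/1.443)

16.8584 min


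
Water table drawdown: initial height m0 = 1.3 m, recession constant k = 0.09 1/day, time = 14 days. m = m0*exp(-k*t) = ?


m = m0 * exp(-k*t)
m = 1.3 * exp(-0.09 * 14)
m = 1.3 * exp(-1.2600)

0.3688 m


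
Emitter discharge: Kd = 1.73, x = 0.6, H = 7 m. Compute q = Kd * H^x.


q = Kd * H^x = 1.73 * 7^0.6 = 1.73 * 3.214096

5.5604 L/h


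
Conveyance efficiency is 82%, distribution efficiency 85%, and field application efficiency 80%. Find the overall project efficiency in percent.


Ec = 0.82, Eb = 0.85, Ea = 0.8
E = 0.82 * 0.85 * 0.8 * 100 = 55.7600%

55.7600 %


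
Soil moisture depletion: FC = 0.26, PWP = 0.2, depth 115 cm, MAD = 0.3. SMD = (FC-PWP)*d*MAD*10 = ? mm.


SMD = (FC - PWP) * d * MAD * 10
SMD = (0.26 - 0.2) * 115 * 0.3 * 10
SMD = 0.0600 * 115 * 0.3 * 10

20.7000 mm


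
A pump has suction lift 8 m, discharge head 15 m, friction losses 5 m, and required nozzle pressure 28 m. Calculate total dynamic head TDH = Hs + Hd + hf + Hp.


TDH = Hs + Hd + hf + Hp = 8 + 15 + 5 + 28 = 56

56 m


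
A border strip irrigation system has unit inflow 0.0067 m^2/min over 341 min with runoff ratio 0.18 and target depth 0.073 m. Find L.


L = q*t/((1+r)*Z)
L = 0.0067*341/((1+0.18)*0.073)
L = 2.2847/0.08614

26.5231 m


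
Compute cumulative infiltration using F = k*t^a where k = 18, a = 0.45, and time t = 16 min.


F = k * t^a = 18 * 16^0.45
F = 18 * 3.482202

62.6796 mm


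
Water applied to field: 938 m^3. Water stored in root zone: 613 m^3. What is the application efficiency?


Ea = V_root / V_field * 100 = 613 / 938 * 100 = 65.3518%

65.3518 %


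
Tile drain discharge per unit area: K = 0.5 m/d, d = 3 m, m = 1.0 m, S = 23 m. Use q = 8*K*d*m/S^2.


q = 8*K*d*m/S^2
q = 8*0.5*3*1.0/23^2
q = 12.0000 / 529

0.0227 m/d


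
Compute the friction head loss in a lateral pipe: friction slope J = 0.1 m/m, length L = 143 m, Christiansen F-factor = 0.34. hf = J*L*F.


hf = J * L * F = 0.1 * 143 * 0.34 = 4.8620 m

4.8620 m


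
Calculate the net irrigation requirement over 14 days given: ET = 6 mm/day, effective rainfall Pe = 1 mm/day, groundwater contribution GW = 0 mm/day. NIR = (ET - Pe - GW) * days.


Daily deficit = ET - Pe - GW = 6 - 1 - 0 = 5 mm/day
NIR = 5 * 14 = 70 mm

70.0000 mm


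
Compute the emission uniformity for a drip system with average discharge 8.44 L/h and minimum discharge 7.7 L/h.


EU = (q_min/q_avg)*100 = (7.7/8.44)*100 = 91.2322%

91.2322 %


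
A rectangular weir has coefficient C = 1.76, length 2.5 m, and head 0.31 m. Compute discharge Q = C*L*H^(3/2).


Q = C * L * H^(3/2) = 1.76 * 2.5 * 0.31^1.5 = 1.76 * 2.5 * 0.172601

0.7594 m^3/s


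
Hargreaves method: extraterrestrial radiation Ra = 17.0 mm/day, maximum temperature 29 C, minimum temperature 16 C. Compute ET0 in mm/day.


Tmean = (Tmax + Tmin)/2 = (29 + 16)/2 = 22.5
ET0 = 0.0023 * 17.0 * (22.5 + 17.8) * sqrt(29 - 16)
ET0 = 0.0023 * 17.0 * 40.3 * 3.605551

5.6814 mm/day


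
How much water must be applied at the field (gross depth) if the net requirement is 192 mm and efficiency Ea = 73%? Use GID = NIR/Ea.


Ea = 73% = 0.73
GID = NIR / Ea = 192 / 0.73 = 263.0137 mm

263.0137 mm


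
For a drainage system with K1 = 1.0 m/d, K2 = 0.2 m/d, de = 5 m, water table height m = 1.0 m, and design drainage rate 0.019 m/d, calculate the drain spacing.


S^2 = 8*K2*de*m/q + 4*K1*m^2/q
S^2 = 8*0.2*5*1.0/0.019 + 4*1.0*1.0^2/0.019
S = sqrt(631.5789)

25.1312 m


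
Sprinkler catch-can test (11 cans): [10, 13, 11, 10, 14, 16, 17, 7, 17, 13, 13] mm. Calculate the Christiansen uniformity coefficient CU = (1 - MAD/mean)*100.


mean = 12.818182 mm
MAD = 2.413223 mm
CU = (1 - 2.413223/12.818182)*100

81.1734 %


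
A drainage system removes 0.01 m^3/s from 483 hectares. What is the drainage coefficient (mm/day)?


DC = Q * 86400 / (A * 10000) * 1000
DC = 0.01 * 86400 / (483 * 10000) * 1000
DC = 864000.0000 / 4830000

0.1789 mm/day


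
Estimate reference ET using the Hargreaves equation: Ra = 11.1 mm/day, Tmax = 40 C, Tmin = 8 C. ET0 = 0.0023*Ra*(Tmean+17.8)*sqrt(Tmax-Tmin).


Tmean = (Tmax + Tmin)/2 = (40 + 8)/2 = 24.0
ET0 = 0.0023 * 11.1 * (24.0 + 17.8) * sqrt(40 - 8)
ET0 = 0.0023 * 11.1 * 41.8 * 5.656854

6.0367 mm/day


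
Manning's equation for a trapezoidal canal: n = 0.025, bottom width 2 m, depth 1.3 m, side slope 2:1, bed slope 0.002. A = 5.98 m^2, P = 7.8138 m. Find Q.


R = A/P = 5.98/7.8138 = 0.765313
Q = (1/0.025) * 5.98 * 0.765313^(2/3) * 0.002^0.5

8.9503 m^3/s


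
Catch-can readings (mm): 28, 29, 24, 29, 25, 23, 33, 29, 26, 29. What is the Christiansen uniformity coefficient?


mean = 27.500000 mm
MAD = 2.400000 mm
CU = (1 - 2.400000/27.500000)*100

91.2727 %


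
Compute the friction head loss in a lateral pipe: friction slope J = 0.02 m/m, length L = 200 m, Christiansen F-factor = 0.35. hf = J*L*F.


hf = J * L * F = 0.02 * 200 * 0.35 = 1.4000 m

1.4000 m


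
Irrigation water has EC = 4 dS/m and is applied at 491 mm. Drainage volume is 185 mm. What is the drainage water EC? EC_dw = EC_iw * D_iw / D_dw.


EC_dw = EC_iw * D_iw / D_dw
EC_dw = 4 * 491 / 185
EC_dw = 1964 / 185

10.6162 dS/m


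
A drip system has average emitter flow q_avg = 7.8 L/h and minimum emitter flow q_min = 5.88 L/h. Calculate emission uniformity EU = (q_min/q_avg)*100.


EU = (q_min/q_avg)*100 = (5.88/7.8)*100 = 75.3846%

75.3846 %


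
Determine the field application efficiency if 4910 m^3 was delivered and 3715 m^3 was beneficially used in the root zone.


Ea = V_root / V_field * 100 = 3715 / 4910 * 100 = 75.6619%

75.6619 %


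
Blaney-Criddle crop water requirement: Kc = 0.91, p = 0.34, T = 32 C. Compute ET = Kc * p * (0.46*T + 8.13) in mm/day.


ET = Kc * p * (0.46*T + 8.13)
ET = 0.91 * 0.34 * (0.46*32 + 8.13)
ET = 0.91 * 0.34 * 22.8500

7.0698 mm/day
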